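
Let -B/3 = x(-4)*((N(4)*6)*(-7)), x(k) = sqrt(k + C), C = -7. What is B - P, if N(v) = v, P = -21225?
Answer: 21225 + 504*I*sqrt(11) ≈ 21225.0 + 1671.6*I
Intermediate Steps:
x(k) = sqrt(-7 + k) (x(k) = sqrt(k - 7) = sqrt(-7 + k))
B = 504*I*sqrt(11) (B = -3*sqrt(-7 - 4)*(4*6)*(-7) = -3*sqrt(-11)*24*(-7) = -3*I*sqrt(11)*(-168) = -(-504)*I*sqrt(11) = 504*I*sqrt(11) ≈ 1671.6*I)
B - P = 504*I*sqrt(11) - 1*(-21225) = 504*I*sqrt(11) + 21225 = 21225 + 504*I*sqrt(11)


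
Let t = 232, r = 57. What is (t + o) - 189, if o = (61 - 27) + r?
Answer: 134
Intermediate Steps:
o = 91 (o = (61 - 27) + 57 = 34 + 57 = 91)
(t + o) - 189 = (232 + 91) - 189 = 323 - 189 = 134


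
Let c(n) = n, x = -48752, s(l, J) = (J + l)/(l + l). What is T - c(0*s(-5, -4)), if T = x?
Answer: -48752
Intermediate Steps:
s(l, J) = (J + l)/(2*l) (s(l, J) = (J + l)/((2*l)) = (J + l)*(1/(2*l)) = (J + l)/(2*l))
T = -48752
T - c(0*s(-5, -4)) = -48752 - 0*(1/2)*(-4 - 5)/(-5) = -48752 - 0*(1/2)*(-1/5)*(-9) = -48752 - 0*9/10 = -48752 - 1*0 = -48752 + 0 = -48752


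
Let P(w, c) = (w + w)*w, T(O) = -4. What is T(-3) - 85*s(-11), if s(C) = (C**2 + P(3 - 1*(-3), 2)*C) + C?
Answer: 57966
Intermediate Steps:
P(w, c) = 2*w**2 (P(w, c) = (2*w)*w = 2*w**2)
s(C) = C**2 + 73*C (s(C) = (C**2 + (2*(3 - 1*(-3))**2)*C) + C = (C**2 + (2*(3 + 3)**2)*C) + C = (C**2 + (2*6**2)*C) + C = (C**2 + (2*36)*C) + C = (C**2 + 72*C) + C = C**2 + 73*C)
T(-3) - 85*s(-11) = -4 - (-935)*(73 - 11) = -4 - (-935)*62 = -4 - 85*(-682) = -4 + 57970 = 57966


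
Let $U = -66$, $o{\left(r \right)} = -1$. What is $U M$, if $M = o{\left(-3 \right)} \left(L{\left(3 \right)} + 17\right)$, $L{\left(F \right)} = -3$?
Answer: $924$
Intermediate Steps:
$M = -14$ ($M = - (-3 + 17) = \left(-1\right) 14 = -14$)
$U M = \left(-66\right) \left(-14\right) = 924$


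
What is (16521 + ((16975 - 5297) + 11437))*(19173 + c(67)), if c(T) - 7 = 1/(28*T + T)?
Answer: 1477104546276/1943 ≈ 7.6022e+8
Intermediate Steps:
c(T) = 7 + 1/(29*T) (c(T) = 7 + 1/(28*T + T) = 7 + 1/(29*T))
(16521 + ((16975 - 5297) + 11437))*(19173 + c(67)) = (16521 + ((16975 - 5297) + 11437))*(19173 + (7 + (1/29)/67)) = (16521 + (11678 + 11437))*(19173 + (7 + (1/29)*(1/67))) = (16521 + 23115)*(19173 + (7 + 1/1943)) = 39636*(19173 + 13602/1943) = 39636*(37266741/1943) = 1477104546276/1943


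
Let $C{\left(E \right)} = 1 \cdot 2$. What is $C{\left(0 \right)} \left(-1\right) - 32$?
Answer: $-34$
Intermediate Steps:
$C{\left(E \right)} = 2$
$C{\left(0 \right)} \left(-1\right) - 32 = 2 \left(-1\right) - 32 = -2 - 32 = -34$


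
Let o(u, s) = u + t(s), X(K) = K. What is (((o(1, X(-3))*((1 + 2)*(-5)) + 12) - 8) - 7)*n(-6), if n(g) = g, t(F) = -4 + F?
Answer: -522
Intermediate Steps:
o(u, s) = -4 + s + u (o(u, s) = u + (-4 + s) = -4 + s + u)
(((o(1, X(-3))*((1 + 2)*(-5)) + 12) - 8) - 7)*n(-6) = ((((-4 - 3 + 1)*((1 + 2)*(-5)) + 12) - 8) - 7)*(-6) = (((-18*(-5) + 12) - 8) - 7)*(-6) = (((-6*(-15) + 12) - 8) - 7)*(-6) = (((90 + 12) - 8) - 7)*(-6) = ((102 - 8) - 7)*(-6) = (94 - 7)*(-6) = 87*(-6) = -522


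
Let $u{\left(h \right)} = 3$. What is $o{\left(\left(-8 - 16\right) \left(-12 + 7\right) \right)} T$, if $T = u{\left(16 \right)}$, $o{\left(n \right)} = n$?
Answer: $360$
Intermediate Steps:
$T = 3$
$o{\left(\left(-8 - 16\right) \left(-12 + 7\right) \right)} T = \left(-8 - 16\right) \left(-12 + 7\right) 3 = \left(-24\right) \left(-5\right) 3 = 120 \cdot 3 = 360$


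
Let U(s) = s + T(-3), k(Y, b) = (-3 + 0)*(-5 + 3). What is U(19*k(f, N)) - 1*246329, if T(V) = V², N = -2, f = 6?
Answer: -246206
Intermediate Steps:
k(Y, b) = 6 (k(Y, b) = -3*(-2) = 6)
U(s) = 9 + s (U(s) = s + (-3)² = s + 9 = 9 + s)
U(19*k(f, N)) - 1*246329 = (9 + 19*6) - 1*246329 = (9 + 114) - 246329 = 123 - 246329 = -246206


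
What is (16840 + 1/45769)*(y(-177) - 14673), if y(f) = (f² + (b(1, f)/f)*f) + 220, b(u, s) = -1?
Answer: 13006405591875/45769 ≈ 2.8417e+8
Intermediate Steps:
y(f) = 219 + f² (y(f) = (f² + (-1/f)*f) + 220 = (f² - 1) + 220 = (-1 + f²) + 220 = 219 + f²)
(16840 + 1/45769)*(y(-177) - 14673) = (16840 + 1/45769)*((219 + (-177)²) - 14673) = (16840 + 1/45769)*((219 + 31329) - 14673) = 770749961*(31548 - 14673)/45769 = (770749961/45769)*16875 = 13006405591875/45769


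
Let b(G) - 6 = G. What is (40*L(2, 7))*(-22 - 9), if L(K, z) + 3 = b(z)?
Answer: -12400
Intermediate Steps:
b(G) = 6 + G
L(K, z) = 3 + z (L(K, z) = -3 + (6 + z) = 3 + z)
(40*L(2, 7))*(-22 - 9) = (40*(3 + 7))*(-22 - 9) = (40*10)*(-31) = 400*(-31) = -12400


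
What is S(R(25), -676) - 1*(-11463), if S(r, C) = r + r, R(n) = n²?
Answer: 12713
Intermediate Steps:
S(r, C) = 2*r
S(R(25), -676) - 1*(-11463) = 2*25² - 1*(-11463) = 2*625 + 11463 = 1250 + 11463 = 12713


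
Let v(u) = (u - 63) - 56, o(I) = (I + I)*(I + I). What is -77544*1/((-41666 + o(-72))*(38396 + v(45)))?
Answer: 2154/22279985 ≈ 9.6679e-5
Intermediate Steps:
o(I) = 4*I² (o(I) = (2*I)*(2*I) = 4*I²)
v(u) = -119 + u (v(u) = (-63 + u) - 56 = -119 + u)
-77544*1/((-41666 + o(-72))*(38396 + v(45))) = -77544*1/((-41666 + 4*(-72)²)*(38396 + (-119 + 45))) = -77544*1/((-41666 + 4*5184)*(38396 - 74)) = -77544*1/(38322*(-41666 + 20736)) = -77544/(38322*(-20930)) = -77544/(-802079460) = -77544*(-1/802079460) = 2154/22279985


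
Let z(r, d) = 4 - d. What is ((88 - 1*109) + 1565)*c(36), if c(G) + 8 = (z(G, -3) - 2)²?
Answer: 26248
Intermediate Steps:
c(G) = 17 (c(G) = -8 + ((4 - 1*(-3)) - 2)² = -8 + ((4 + 3) - 2)² = -8 + (7 - 2)² = -8 + 5² = -8 + 25 = 17)
((88 - 1*109) + 1565)*c(36) = ((88 - 1*109) + 1565)*17 = ((88 - 109) + 1565)*17 = (-21 + 1565)*17 = 1544*17 = 26248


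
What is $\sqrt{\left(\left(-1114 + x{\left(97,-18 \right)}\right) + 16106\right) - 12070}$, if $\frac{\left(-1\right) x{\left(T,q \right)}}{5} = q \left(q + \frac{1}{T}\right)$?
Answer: $\frac{4 \sqrt{766203}}{97} \approx 36.096$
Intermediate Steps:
$x{\left(T,q \right)} = - 5 q \left(q + \frac{1}{T}\right)$
$\sqrt{\left(\left(-1114 + x{\left(97,-18 \right)}\right) + 16106\right) - 12070} = \sqrt{\left(\left(-1114 - - \frac{90 \left(1 + 97 \left(-18\right)\right)}{97}\right) + 16106\right) - 12070} = \sqrt{\left(\left(-1114 - \left(-90\right) \frac{1}{97} \left(1 - 1746\right)\right) + 16106\right) - 12070} = \sqrt{\left(\left(-1114 - \left(-90\right) \frac{1}{97} \left(-1745\right)\right) + 16106\right) - 12070} = \sqrt{\left(\left(-1114 - \frac{157050}{97}\right) + 16106\right) - 12070} = \sqrt{\left(- \frac{265108}{97} + 16106\right) - 12070} = \sqrt{\frac{1297174}{97} - 12070} = \sqrt{\frac{126384}{97}} = \frac{4 \sqrt{766203}}{97}$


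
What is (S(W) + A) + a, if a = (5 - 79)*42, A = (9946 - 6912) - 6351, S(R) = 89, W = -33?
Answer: -6336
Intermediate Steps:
A = -3317 (A = 3034 - 6351 = -3317)
a = -3108 (a = -74*42 = -3108)
(S(W) + A) + a = (89 - 3317) - 3108 = -3228 - 3108 = -6336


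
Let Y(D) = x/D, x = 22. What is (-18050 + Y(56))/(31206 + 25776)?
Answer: -168463/531832 ≈ -0.31676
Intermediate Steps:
Y(D) = 22/D
(-18050 + Y(56))/(31206 + 25776) = (-18050 + 22/56)/(31206 + 25776) = (-18050 + 22*(1/56))/56982 = (-18050 + 11/28)*(1/56982) = -505389/28*1/56982 = -168463/531832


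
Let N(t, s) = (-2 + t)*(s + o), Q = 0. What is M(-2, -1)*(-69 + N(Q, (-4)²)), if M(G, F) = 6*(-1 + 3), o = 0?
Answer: -1212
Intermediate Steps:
M(G, F) = 12 (M(G, F) = 6*2 = 12)
N(t, s) = s*(-2 + t) (N(t, s) = (-2 + t)*(s + 0) = (-2 + t)*s = s*(-2 + t))
M(-2, -1)*(-69 + N(Q, (-4)²)) = 12*(-69 + (-4)²*(-2 + 0)) = 12*(-69 + 16*(-2)) = 12*(-69 - 32) = 12*(-101) = -1212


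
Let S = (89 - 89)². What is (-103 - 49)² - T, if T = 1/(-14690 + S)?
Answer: 339397761/14690 ≈ 23104.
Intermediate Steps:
S = 0 (S = 0² = 0)
T = -1/14690 (T = 1/(-14690 + 0) = 1/(-14690) = -1/14690 ≈ -6.8074e-5)
(-103 - 49)² - T = (-103 - 49)² - 1*(-1/14690) = (-152)² + 1/14690 = 23104 + 1/14690 = 339397761/14690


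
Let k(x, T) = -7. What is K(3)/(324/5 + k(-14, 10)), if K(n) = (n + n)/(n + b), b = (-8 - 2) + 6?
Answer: -30/289 ≈ -0.10381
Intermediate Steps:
b = -4 (b = -10 + 6 = -4)
K(n) = 2*n/(-4 + n) (K(n) = (n + n)/(n - 4) = (2*n)/(-4 + n) = 2*n/(-4 + n))
K(3)/(324/5 + k(-14, 10)) = (2*3/(-4 + 3))/(324/5 - 7) = (2*3/(-1))/(324*(⅕) - 7) = (2*3*(-1))/(324/5 - 7) = -6/289/5 = -6*5/289 = -30/289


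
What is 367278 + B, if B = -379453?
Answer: -12175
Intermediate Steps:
367278 + B = 367278 - 379453 = -12175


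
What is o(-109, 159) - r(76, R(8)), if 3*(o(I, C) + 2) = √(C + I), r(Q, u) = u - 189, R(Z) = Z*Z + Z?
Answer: 115 + 5*√2/3 ≈ 117.36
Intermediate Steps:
R(Z) = Z + Z² (R(Z) = Z² + Z = Z + Z²)
r(Q, u) = -189 + u
o(I, C) = -2 + √(C + I)/3
o(-109, 159) - r(76, R(8)) = (-2 + √(159 - 109)/3) - (-189 + 8*(1 + 8)) = (-2 + √50/3) - (-189 + 8*9) = (-2 + (5*√2)/3) - (-189 + 72) = (-2 + 5*√2/3) - 1*(-117) = (-2 + 5*√2/3) + 117 = 115 + 5*√2/3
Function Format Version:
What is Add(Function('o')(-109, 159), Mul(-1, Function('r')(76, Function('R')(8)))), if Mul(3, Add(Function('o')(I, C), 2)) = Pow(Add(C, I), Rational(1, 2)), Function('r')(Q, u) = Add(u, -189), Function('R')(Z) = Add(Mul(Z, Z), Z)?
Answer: Add(115, Mul(Rational(5, 3), Pow(2, Rational(1, 2)))) ≈ 117.36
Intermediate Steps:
Function('R')(Z) = Add(Z, Pow(Z, 2)) (Function('R')(Z) = Add(Pow(Z, 2), Z) = Add(Z, Pow(Z, 2)))
Function('r')(Q, u) = Add(-189, u)
Function('o')(I, C) = Add(-2, Mul(Rational(1, 3), Pow(Add(C, I), Rational(1, 2))))
Add(Function('o')(-109, 159), Mul(-1, Function('r')(76, Function('R')(8)))) = Add(Add(-2, Mul(Rational(1, 3), Pow(Add(159, -109), Rational(1, 2)))), Mul(-1, Add(-189, Mul(8, Add(1, 8))))) = Add(Add(-2, Mul(Rational(1, 3), Pow(50, Rational(1, 2)))), Mul(-1, Add(-189, Mul(8, 9)))) = Add(Add(-2, Mul(Rational(1, 3), Mul(5, Pow(2, Rational(1, 2))))), Mul(-1, Add(-189, 72))) = Add(Add(-2, Mul(Rational(5, 3), Pow(2, Rational(1, 2)))), Mul(-1, -117)) = Add(Add(-2, Mul(Rational(5, 3), Pow(2, Rational(1, 2)))), 117) = Add(115, Mul(Rational(5, 3), Pow(2, Rational(1, 2))))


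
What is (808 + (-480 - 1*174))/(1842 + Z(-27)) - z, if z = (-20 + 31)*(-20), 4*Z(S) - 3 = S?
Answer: 202037/918 ≈ 220.08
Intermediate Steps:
Z(S) = ¾ + S/4
z = -220 (z = 11*(-20) = -220)
(808 + (-480 - 1*174))/(1842 + Z(-27)) - z = (808 + (-480 - 1*174))/(1842 + (¾ + (¼)*(-27))) - 1*(-220) = (808 + (-480 - 174))/(1842 + (¾ - 27/4)) + 220 = (808 - 654)/(1842 - 6) + 220 = 154/1836 + 220 = 154*(1/1836) + 220 = 77/918 + 220 = 202037/918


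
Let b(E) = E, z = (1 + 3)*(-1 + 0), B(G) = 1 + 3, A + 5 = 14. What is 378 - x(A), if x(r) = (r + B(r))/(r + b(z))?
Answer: 1877/5 ≈ 375.40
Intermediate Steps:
A = 9 (A = -5 + 14 = 9)
B(G) = 4
z = -4 (z = 4*(-1) = -4)
x(r) = (4 + r)/(-4 + r) (x(r) = (r + 4)/(r - 4) = (4 + r)/(-4 + r))
378 - x(A) = 378 - (4 + 9)/(-4 + 9) = 378 - 13/5 = 1877/5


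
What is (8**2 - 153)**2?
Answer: 7921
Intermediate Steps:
(8**2 - 153)**2 = (64 - 153)**2 = (-89)**2 = 7921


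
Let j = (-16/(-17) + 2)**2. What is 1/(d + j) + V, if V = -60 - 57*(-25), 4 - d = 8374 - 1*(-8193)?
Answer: 6530442266/4784207 ≈ 1365.0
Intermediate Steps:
j = 2500/289 (j = (-16*(-1/17) + 2)**2 = (16/17 + 2)**2 = (50/17)**2 = 2500/289 ≈ 8.6505)
d = -16563 (d = 4 - (8374 - 1*(-8193)) = 4 - (8374 + 8193) = 4 - 1*16567 = 4 - 16567 = -16563)
V = 1365 (V = -60 + 1425 = 1365)
1/(d + j) + V = 1/(-16563 + 2500/289) + 1365 = 1/(-4784207/289) + 1365 = -289/4784207 + 1365 = 6530442266/4784207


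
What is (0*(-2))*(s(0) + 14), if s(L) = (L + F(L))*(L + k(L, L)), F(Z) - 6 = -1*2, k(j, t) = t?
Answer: 0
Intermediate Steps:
F(Z) = 4 (F(Z) = 6 - 1*2 = 6 - 2 = 4)
s(L) = 2*L*(4 + L) (s(L) = (L + 4)*(L + L) = (4 + L)*(2*L) = 2*L*(4 + L))
(0*(-2))*(s(0) + 14) = (0*(-2))*(2*0*(4 + 0) + 14) = 0*(2*0*4 + 14) = 0*(0 + 14) = 0*14 = 0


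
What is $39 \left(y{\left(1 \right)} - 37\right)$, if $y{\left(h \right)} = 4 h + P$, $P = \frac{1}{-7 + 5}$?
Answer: $- \frac{2613}{2} \approx -1306.5$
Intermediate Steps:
$P = - \frac{1}{2}$ ($P = \frac{1}{-2} = - \frac{1}{2} \approx -0.5$)
$y{\left(h \right)} = - \frac{1}{2} + 4 h$ ($y{\left(h \right)} = 4 h - \frac{1}{2} = - \frac{1}{2} + 4 h$)
$39 \left(y{\left(1 \right)} - 37\right) = 39 \left(\left(- \frac{1}{2} + 4 \cdot 1\right) - 37\right) = 39 \left(\left(- \frac{1}{2} + 4\right) - 37\right) = 39 \left(\frac{7}{2} - 37\right) = 39 \left(- \frac{67}{2}\right) = - \frac{2613}{2}$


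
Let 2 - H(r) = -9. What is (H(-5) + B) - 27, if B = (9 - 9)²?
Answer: -16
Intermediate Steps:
H(r) = 11 (H(r) = 2 - 1*(-9) = 2 + 9 = 11)
B = 0 (B = 0² = 0)
(H(-5) + B) - 27 = (11 + 0) - 27 = 11 - 27 = -16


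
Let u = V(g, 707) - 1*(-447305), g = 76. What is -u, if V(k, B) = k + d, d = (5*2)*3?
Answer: -447411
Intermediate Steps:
d = 30 (d = 10*3 = 30)
V(k, B) = 30 + k (V(k, B) = k + 30 = 30 + k)
u = 447411 (u = (30 + 76) - 1*(-447305) = 106 + 447305 = 447411)
-u = -1*447411 = -447411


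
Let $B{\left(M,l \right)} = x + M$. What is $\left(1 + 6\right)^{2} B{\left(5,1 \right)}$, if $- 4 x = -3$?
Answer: $\frac{1127}{4} \approx 281.75$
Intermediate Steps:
$x = \frac{3}{4}$ ($x = \left(- \frac{1}{4}\right) \left(-3\right) = \frac{3}{4} \approx 0.75$)
$B{\left(M,l \right)} = \frac{3}{4} + M$
$\left(1 + 6\right)^{2} B{\left(5,1 \right)} = \left(1 + 6\right)^{2} \left(\frac{3}{4} + 5\right) = 7^{2} \cdot \frac{23}{4} = 49 \cdot \frac{23}{4} = \frac{1127}{4}$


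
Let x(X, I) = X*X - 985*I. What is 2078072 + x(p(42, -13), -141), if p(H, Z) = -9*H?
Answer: 2359841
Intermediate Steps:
x(X, I) = X² - 985*I
2078072 + x(p(42, -13), -141) = 2078072 + ((-9*42)² - 985*(-141)) = 2078072 + ((-378)² + 138885) = 2078072 + (142884 + 138885) = 2078072 + 281769 = 2359841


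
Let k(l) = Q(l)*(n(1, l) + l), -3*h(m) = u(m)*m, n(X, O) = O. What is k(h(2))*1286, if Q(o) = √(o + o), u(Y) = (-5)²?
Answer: -1286000*I*√3/9 ≈ -2.4749e+5*I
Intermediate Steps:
u(Y) = 25
Q(o) = √2*√o (Q(o) = √(2*o) = √2*√o)
h(m) = -25*m/3
k(l) = 2*√2*l^(3/2) (k(l) = (√2*√l)*(l + l) = (√2*√l)*(2*l) = 2*√2*l^(3/2))
k(h(2))*1286 = (2*√2*(-25/3*2)^(3/2))*1286 = (2*√2*(-50/3)^(3/2))*1286 = (2*√2*(-250*I*√6/9))*1286 = -1000*I*√3/9*1286 = -1286000*I*√3/9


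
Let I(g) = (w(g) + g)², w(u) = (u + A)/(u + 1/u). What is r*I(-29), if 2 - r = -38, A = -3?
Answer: 5517801000/177241 ≈ 31132.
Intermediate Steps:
r = 40 (r = 2 - 1*(-38) = 2 + 38 = 40)
w(u) = (-3 + u)/(u + 1/u) (w(u) = (u - 3)/(u + 1/u) = (-3 + u)/(u + 1/u))
I(g) = (g + g*(-3 + g)/(1 + g²))² (I(g) = (g*(-3 + g)/(1 + g²) + g)² = (g + g*(-3 + g)/(1 + g²))²)
r*I(-29) = 40*((-29)²*(-2 - 29 + (-29)²)²/(1 + (-29)²)²) = 40*(841*(-2 - 29 + 841)²/(1 + 841)²) = 40*(841*810²/842²) = 40*(841*(1/708964)*656100) = 40*(137945025/177241) = 5517801000/177241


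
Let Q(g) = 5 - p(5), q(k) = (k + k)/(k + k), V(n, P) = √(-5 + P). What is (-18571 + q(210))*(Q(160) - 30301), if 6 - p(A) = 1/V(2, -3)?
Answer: 562708140 + 9285*I*√2/2 ≈ 5.6271e+8 + 6565.5*I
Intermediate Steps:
q(k) = 1 (q(k) = (2*k)/((2*k)) = (2*k)*(1/(2*k)) = 1)
p(A) = 6 + I*√2/4 (p(A) = 6 - 1/(√(-5 - 3)) = 6 - 1/(√(-8)) = 6 - 1/(2*I*√2) = 6 - (-1)*I*√2/4 = 6 + I*√2/4)
Q(g) = -1 - I*√2/4 (Q(g) = 5 - (6 + I*√2/4) = 5 + (-6 - I*√2/4) = -1 - I*√2/4)
(-18571 + q(210))*(Q(160) - 30301) = (-18571 + 1)*((-1 - I*√2/4) - 30301) = -18570*(-30302 - I*√2/4) = 562708140 + 9285*I*√2/2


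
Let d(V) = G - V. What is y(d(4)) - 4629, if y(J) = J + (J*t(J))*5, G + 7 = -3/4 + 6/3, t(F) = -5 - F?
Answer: -77925/16 ≈ -4870.3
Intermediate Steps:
G = -23/4 (G = -7 + (-3/4 + 6/3) = -7 + (-3*1/4 + 6*(1/3)) = -7 + (-3/4 + 2) = -7 + 5/4 = -23/4 ≈ -5.7500)
d(V) = -23/4 - V
y(J) = J + 5*J*(-5 - J) (y(J) = J + (J*(-5 - J))*5 = J + 5*J*(-5 - J))
y(d(4)) - 4629 = -(-23/4 - 1*4)*(24 + 5*(-23/4 - 1*4)) - 4629 = -(-23/4 - 4)*(24 + 5*(-23/4 - 4)) - 4629 = -1*(-39/4)*(24 + 5*(-39/4)) - 4629 = -1*(-39/4)*(24 - 195/4) - 4629 = -1*(-39/4)*(-99/4) - 4629 = -3861/16 - 4629 = -77925/16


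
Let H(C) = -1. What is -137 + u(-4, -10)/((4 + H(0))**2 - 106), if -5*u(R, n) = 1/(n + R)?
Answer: -930231/6790 ≈ -137.00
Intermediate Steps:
u(R, n) = -1/(5*(R + n)) (u(R, n) = -1/(5*(n + R)) = -1/(5*(R + n)))
-137 + u(-4, -10)/((4 + H(0))**2 - 106) = -137 + (-1/(5*(-4) + 5*(-10)))/((4 - 1)**2 - 106) = -137 + (-1/(-20 - 50))/(3**2 - 106) = -137 + (-1/(-70))/(9 - 106) = -137 + (-1*(-1/70))/(-97) = -137 - 1/97*1/70 = -137 - 1/6790 = -930231/6790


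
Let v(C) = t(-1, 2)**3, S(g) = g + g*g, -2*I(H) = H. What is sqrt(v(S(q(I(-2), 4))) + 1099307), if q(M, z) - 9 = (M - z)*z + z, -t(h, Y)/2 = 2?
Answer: sqrt(1099243) ≈ 1048.4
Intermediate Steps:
t(h, Y) = -4 (t(h, Y) = -2*2 = -4)
I(H) = -H/2
q(M, z) = 9 + z + z*(M - z) (q(M, z) = 9 + ((M - z)*z + z) = 9 + (z*(M - z) + z) = 9 + (z + z*(M - z)) = 9 + z + z*(M - z))
S(g) = g + g**2
v(C) = -64 (v(C) = (-4)**3 = -64)
sqrt(v(S(q(I(-2), 4))) + 1099307) = sqrt(-64 + 1099307) = sqrt(1099243)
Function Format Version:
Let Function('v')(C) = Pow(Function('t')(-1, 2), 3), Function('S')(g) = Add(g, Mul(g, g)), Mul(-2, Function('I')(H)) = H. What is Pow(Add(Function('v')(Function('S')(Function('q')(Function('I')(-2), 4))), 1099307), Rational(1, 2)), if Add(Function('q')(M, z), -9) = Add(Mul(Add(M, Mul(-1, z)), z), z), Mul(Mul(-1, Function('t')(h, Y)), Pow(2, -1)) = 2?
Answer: Pow(1099243, Rational(1, 2)) ≈ 1048.4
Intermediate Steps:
Function('t')(h, Y) = -4 (Function('t')(h, Y) = Mul(-2, 2) = -4)
Function('I')(H) = Mul(Rational(-1, 2), H)
Function('q')(M, z) = Add(9, z, Mul(z, Add(M, Mul(-1, z)))) (Function('q')(M, z) = Add(9, Add(Mul(Add(M, Mul(-1, z)), z), z)) = Add(9, Add(Mul(z, Add(M, Mul(-1, z))), z)) = Add(9, Add(z, Mul(z, Add(M, Mul(-1, z))))) = Add(9, z, Mul(z, Add(M, Mul(-1, z)))))
Function('S')(g) = Add(g, Pow(g, 2))
Function('v')(C) = -64 (Function('v')(C) = Pow(-4, 3) = -64)
Pow(Add(Function('v')(Function('S')(Function('q')(Function('I')(-2), 4))), 1099307), Rational(1, 2)) = Pow(Add(-64, 1099307), Rational(1, 2)) = Pow(1099243, Rational(1, 2))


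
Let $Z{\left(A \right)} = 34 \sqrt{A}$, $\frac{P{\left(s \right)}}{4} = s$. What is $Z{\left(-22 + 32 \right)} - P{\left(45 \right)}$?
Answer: $-180 + 34 \sqrt{10} \approx -72.483$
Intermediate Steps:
$P{\left(s \right)} = 4 s$
$Z{\left(-22 + 32 \right)} - P{\left(45 \right)} = 34 \sqrt{-22 + 32} - 4 \cdot 45 = 34 \sqrt{10} - 180 = -180 + 34 \sqrt{10}$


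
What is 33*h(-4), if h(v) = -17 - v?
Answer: -429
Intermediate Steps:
33*h(-4) = 33*(-17 - 1*(-4)) = 33*(-17 + 4) = 33*(-13) = -429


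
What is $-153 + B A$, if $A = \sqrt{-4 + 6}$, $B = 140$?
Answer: $-153 + 140 \sqrt{2} \approx 44.99$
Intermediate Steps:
$A = \sqrt{2} \approx 1.4142$
$-153 + B A = -153 + 140 \sqrt{2}$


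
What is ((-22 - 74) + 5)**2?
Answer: 8281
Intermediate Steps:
((-22 - 74) + 5)**2 = (-96 + 5)**2 = (-91)**2 = 8281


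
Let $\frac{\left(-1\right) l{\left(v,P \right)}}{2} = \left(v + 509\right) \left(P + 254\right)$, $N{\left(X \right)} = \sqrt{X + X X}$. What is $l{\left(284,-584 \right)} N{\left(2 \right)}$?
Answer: $523380 \sqrt{6} \approx 1.282 \cdot 10^{6}$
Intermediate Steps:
$N{\left(X \right)} = \sqrt{X + X^{2}}$
$l{\left(v,P \right)} = - 2 \left(254 + P\right) \left(509 + v\right)$ ($l{\left(v,P \right)} = - 2 \left(v + 509\right) \left(P + 254\right) = - 2 \left(509 + v\right) \left(254 + P\right) = - 2 \left(254 + P\right) \left(509 + v\right)$)
$l{\left(284,-584 \right)} N{\left(2 \right)} = \left(-258572 - -594512 - 144272 - \left(-1168\right) 284\right) \sqrt{2 \left(1 + 2\right)} = \left(-258572 + 594512 - 144272 + 331712\right) \sqrt{2 \cdot 3} = 523380 \sqrt{6}$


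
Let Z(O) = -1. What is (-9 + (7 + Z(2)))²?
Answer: 9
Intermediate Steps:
(-9 + (7 + Z(2)))² = (-9 + (7 - 1))² = (-9 + 6)² = (-3)² = 9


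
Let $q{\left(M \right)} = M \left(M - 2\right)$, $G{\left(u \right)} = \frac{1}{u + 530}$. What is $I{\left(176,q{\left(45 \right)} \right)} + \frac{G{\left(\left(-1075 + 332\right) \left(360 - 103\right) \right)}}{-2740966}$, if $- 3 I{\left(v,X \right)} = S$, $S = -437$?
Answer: $\frac{228086681681785}{1565812460058} \approx 145.67$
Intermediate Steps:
$G{\left(u \right)} = \frac{1}{530 + u}$
$q{\left(M \right)} = M \left(-2 + M\right)$
$I{\left(v,X \right)} = \frac{437}{3}$ ($I{\left(v,X \right)} = \left(- \frac{1}{3}\right) \left(-437\right) = \frac{437}{3}$)
$I{\left(176,q{\left(45 \right)} \right)} + \frac{G{\left(\left(-1075 + 332\right) \left(360 - 103\right) \right)}}{-2740966} = \frac{437}{3} + \frac{1}{\left(530 + \left(-1075 + 332\right) \left(360 - 103\right)\right) \left(-2740966\right)} = \frac{437}{3} + \frac{1}{530 - 190951} \left(- \frac{1}{2740966}\right) = \frac{437}{3} + \frac{1}{-190421} \left(- \frac{1}{2740966}\right) = \frac{437}{3} - - \frac{1}{521937486686} = \frac{437}{3} + \frac{1}{521937486686} = \frac{228086681681785}{1565812460058}$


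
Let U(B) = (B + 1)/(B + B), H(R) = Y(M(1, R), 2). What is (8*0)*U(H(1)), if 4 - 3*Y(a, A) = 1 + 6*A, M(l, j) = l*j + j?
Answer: 0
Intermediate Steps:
M(l, j) = j + j*l (M(l, j) = j*l + j = j + j*l)
Y(a, A) = 1 - 2*A (Y(a, A) = 4/3 - (1 + 6*A)/3 = 4/3 + (-1/3 - 2*A) = 1 - 2*A)
H(R) = -3 (H(R) = 1 - 2*2 = 1 - 4 = -3)
U(B) = (1 + B)/(2*B) (U(B) = (1 + B)/((2*B)) = (1 + B)*(1/(2*B)) = (1 + B)/(2*B))
(8*0)*U(H(1)) = (8*0)*((1/2)*(1 - 3)/(-3)) = 0*((1/2)*(-1/3)*(-2)) = 0*(1/3) = 0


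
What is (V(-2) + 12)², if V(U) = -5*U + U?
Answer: 400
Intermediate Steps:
V(U) = -4*U
(V(-2) + 12)² = (-4*(-2) + 12)² = (8 + 12)² = 20² = 400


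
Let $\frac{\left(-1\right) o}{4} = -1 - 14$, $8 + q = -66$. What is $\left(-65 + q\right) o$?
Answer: $-8340$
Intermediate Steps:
$q = -74$ ($q = -8 - 66 = -74$)
$o = 60$ ($o = - 4 \left(-1 - 14\right) = \left(-4\right) \left(-15\right) = 60$)
$\left(-65 + q\right) o = \left(-65 - 74\right) 60 = \left(-139\right) 60 = -8340$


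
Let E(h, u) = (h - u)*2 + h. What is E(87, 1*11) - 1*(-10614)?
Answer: 10853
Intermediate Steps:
E(h, u) = -2*u + 3*h (E(h, u) = (-2*u + 2*h) + h = -2*u + 3*h)
E(87, 1*11) - 1*(-10614) = (-2*11 + 3*87) - 1*(-10614) = (-2*11 + 261) + 10614 = (-22 + 261) + 10614 = 239 + 10614 = 10853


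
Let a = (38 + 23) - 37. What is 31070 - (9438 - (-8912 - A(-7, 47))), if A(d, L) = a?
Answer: 12696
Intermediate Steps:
a = 24 (a = 61 - 37 = 24)
A(d, L) = 24
31070 - (9438 - (-8912 - A(-7, 47))) = 31070 - (9438 - (-8912 - 1*24)) = 31070 - (9438 - (-8912 - 24)) = 31070 - (9438 - 1*(-8936)) = 31070 - (9438 + 8936) = 31070 - 1*18374 = 31070 - 18374 = 12696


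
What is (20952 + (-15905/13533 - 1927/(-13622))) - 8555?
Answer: 2285153303003/184346526 ≈ 12396.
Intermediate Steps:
(20952 + (-15905/13533 - 1927/(-13622))) - 8555 = (20952 + (-15905*1/13533 - 1927*(-1/13622))) - 8555 = (20952 + (-15905/13533 + 1927/13622)) - 8555 = (20952 - 190579819/184346526) - 8555 = 3862237832933/184346526 - 8555 = 2285153303003/184346526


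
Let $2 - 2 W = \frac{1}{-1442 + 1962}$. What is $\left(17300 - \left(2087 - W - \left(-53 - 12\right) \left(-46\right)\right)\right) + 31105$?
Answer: $\frac{51281359}{1040} \approx 49309.0$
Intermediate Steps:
$W = \frac{1039}{1040}$ ($W = 1 - \frac{1}{2 \left(-1442 + 1962\right)} = 1 - \frac{1}{2 \cdot 520} = 1 - \frac{1}{1040} = \frac{1039}{1040} \approx 0.99904$)
$\left(17300 - \left(2087 - W - \left(-53 - 12\right) \left(-46\right)\right)\right) + 31105 = \left(17300 - \left(\frac{2169441}{1040} - \left(-53 - 12\right) \left(-46\right)\right)\right) + 31105 = \left(17300 + \left(\left(\left(-65\right) \left(-46\right) - 2087\right) + \frac{1039}{1040}\right)\right) + 31105 = \left(17300 + \left(\left(2990 - 2087\right) + \frac{1039}{1040}\right)\right) + 31105 = \left(17300 + \left(903 + \frac{1039}{1040}\right)\right) + 31105 = \left(17300 + \frac{940159}{1040}\right) + 31105 = \frac{18932159}{1040} + 31105 = \frac{51281359}{1040}$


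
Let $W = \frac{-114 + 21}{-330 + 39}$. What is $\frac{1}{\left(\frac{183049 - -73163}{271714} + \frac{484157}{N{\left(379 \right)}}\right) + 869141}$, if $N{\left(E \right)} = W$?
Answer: $\frac{4211567}{10040732927486} \approx 4.1945 \cdot 10^{-7}$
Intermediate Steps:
$W = \frac{31}{97}$ ($W = - \frac{93}{-291} = \left(-93\right) \left(- \frac{1}{291}\right) = \frac{31}{97} \approx 0.31959$)
$N{\left(E \right)} = \frac{31}{97}$
$\frac{1}{\left(\frac{183049 - -73163}{271714} + \frac{484157}{N{\left(379 \right)}}\right) + 869141} = \frac{1}{\left(\frac{183049 - -73163}{271714} + \frac{484157}{\frac{31}{97}}\right) + 869141} = \frac{1}{\left(\left(183049 + 73163\right) \frac{1}{271714} + 484157 \cdot \frac{97}{31}\right) + 869141} = \frac{1}{\left(256212 \cdot \frac{1}{271714} + \frac{46963229}{31}\right) + 869141} = \frac{1}{\left(\frac{128106}{135857} + \frac{46963229}{31}\right) + 869141} = \frac{1}{\frac{6380287373539}{4211567} + 869141} = \frac{1}{\frac{10040732927486}{4211567}} = \frac{4211567}{10040732927486}$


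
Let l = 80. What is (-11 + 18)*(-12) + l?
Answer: -4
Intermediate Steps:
(-11 + 18)*(-12) + l = (-11 + 18)*(-12) + 80 = 7*(-12) + 80 = -84 + 80 = -4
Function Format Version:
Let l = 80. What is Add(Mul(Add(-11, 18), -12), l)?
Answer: -4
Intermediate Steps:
Add(Mul(Add(-11, 18), -12), l) = Add(Mul(Add(-11, 18), -12), 80) = Add(Mul(7, -12), 80) = Add(-84, 80) = -4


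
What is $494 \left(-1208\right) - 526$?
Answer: $-597278$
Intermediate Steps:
$494 \left(-1208\right) - 526 = -596752 - 526 = -597278$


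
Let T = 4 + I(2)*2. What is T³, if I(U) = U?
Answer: 512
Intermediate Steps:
T = 8 (T = 4 + 2*2 = 4 + 4 = 8)
T³ = 8³ = 512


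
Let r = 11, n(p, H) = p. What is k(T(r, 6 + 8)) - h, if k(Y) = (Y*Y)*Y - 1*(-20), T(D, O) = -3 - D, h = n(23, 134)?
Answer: -2747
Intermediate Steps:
h = 23
k(Y) = 20 + Y³ (k(Y) = Y²*Y + 20 = Y³ + 20 = 20 + Y³)
k(T(r, 6 + 8)) - h = (20 + (-3 - 1*11)³) - 1*23 = (20 + (-3 - 11)³) - 23 = (20 + (-14)³) - 23 = (20 - 2744) - 23 = -2724 - 23 = -2747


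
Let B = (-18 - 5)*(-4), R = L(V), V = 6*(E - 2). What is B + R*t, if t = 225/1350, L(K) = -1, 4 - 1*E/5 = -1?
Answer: 551/6 ≈ 91.833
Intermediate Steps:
E = 25 (E = 20 - 5*(-1) = 20 + 5 = 25)
V = 138 (V = 6*(25 - 2) = 6*23 = 138)
R = -1
B = 92 (B = -23*(-4) = 92)
t = 1/6 (t = 225*(1/1350) = 1/6 ≈ 0.16667)
B + R*t = 92 - 1*1/6 = 92 - 1/6 = 551/6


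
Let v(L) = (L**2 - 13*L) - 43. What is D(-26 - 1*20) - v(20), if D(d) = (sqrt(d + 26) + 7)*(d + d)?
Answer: -741 - 184*I*sqrt(5) ≈ -741.0 - 411.44*I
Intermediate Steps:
v(L) = -43 + L**2 - 13*L
D(d) = 2*d*(7 + sqrt(26 + d)) (D(d) = (sqrt(26 + d) + 7)*(2*d) = (7 + sqrt(26 + d))*(2*d) = 2*d*(7 + sqrt(26 + d)))
D(-26 - 1*20) - v(20) = 2*(-26 - 1*20)*(7 + sqrt(26 + (-26 - 1*20))) - (-43 + 20**2 - 13*20) = 2*(-26 - 20)*(7 + sqrt(26 + (-26 - 20))) - (-43 + 400 - 260) = 2*(-46)*(7 + sqrt(26 - 46)) - 1*97 = 2*(-46)*(7 + sqrt(-20)) - 97 = 2*(-46)*(7 + 2*I*sqrt(5)) - 97 = (-644 - 184*I*sqrt(5)) - 97 = -741 - 184*I*sqrt(5)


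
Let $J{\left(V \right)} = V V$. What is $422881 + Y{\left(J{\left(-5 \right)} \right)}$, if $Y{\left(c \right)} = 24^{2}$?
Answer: $423457$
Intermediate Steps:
$J{\left(V \right)} = V^{2}$
$Y{\left(c \right)} = 576$
$422881 + Y{\left(J{\left(-5 \right)} \right)} = 422881 + 576 = 423457$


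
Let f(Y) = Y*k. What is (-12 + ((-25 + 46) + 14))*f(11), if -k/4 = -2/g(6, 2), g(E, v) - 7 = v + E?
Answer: 2024/15 ≈ 134.93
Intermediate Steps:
g(E, v) = 7 + E + v (g(E, v) = 7 + (v + E) = 7 + (E + v) = 7 + E + v)
k = 8/15 (k = -(-8)/(7 + 6 + 2) = -(-8)/15 = -4*(-2/15) = 8/15 ≈ 0.53333)
f(Y) = 8*Y/15 (f(Y) = Y*(8/15) = 8*Y/15)
(-12 + ((-25 + 46) + 14))*f(11) = (-12 + ((-25 + 46) + 14))*((8/15)*11) = (-12 + (21 + 14))*(88/15) = (-12 + 35)*(88/15) = 23*(88/15) = 2024/15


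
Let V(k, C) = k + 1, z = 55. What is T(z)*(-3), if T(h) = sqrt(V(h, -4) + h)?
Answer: -3*sqrt(111) ≈ -31.607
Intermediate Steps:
V(k, C) = 1 + k
T(h) = sqrt(1 + 2*h) (T(h) = sqrt((1 + h) + h) = sqrt(1 + 2*h))
T(z)*(-3) = sqrt(1 + 2*55)*(-3) = sqrt(1 + 110)*(-3) = sqrt(111)*(-3) = -3*sqrt(111)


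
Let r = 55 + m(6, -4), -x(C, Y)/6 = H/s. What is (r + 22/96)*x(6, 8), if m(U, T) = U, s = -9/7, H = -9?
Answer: -20573/8 ≈ -2571.6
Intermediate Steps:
s = -9/7 (s = -9*1/7 = -9/7 ≈ -1.2857)
x(C, Y) = -42 (x(C, Y) = -(-54)/(-9/7) = -(-54)*(-7)/9 = -6*7 = -42)
r = 61 (r = 55 + 6 = 61)
(r + 22/96)*x(6, 8) = (61 + 22/96)*(-42) = (61 + 22*(1/96))*(-42) = (61 + 11/48)*(-42) = (2939/48)*(-42) = -20573/8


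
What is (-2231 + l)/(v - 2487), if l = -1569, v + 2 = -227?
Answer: 950/679 ≈ 1.3991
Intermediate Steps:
v = -229 (v = -2 - 227 = -229)
(-2231 + l)/(v - 2487) = (-2231 - 1569)/(-229 - 2487) = -3800/(-2716) = -3800*(-1/2716) = 950/679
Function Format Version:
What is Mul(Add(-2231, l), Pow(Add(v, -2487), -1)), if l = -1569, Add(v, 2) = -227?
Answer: Rational(950, 679) ≈ 1.3991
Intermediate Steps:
v = -229 (v = Add(-2, -227) = -229)
Mul(Add(-2231, l), Pow(Add(v, -2487), -1)) = Mul(Add(-2231, -1569), Pow(Add(-229, -2487), -1)) = Mul(-3800, Pow(-2716, -1)) = Mul(-3800, Rational(-1, 2716)) = Rational(950, 679)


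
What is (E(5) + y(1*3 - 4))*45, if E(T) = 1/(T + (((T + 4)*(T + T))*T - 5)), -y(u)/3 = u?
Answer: 1351/10 ≈ 135.10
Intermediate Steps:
y(u) = -3*u
E(T) = 1/(-5 + T + 2*T²*(4 + T)) (E(T) = 1/(T + (((4 + T)*(2*T))*T - 5)) = 1/(T + ((2*T*(4 + T))*T - 5)) = 1/(T + (2*T²*(4 + T) - 5)) = 1/(T + (-5 + 2*T²*(4 + T))) = 1/(-5 + T + 2*T²*(4 + T)))
(E(5) + y(1*3 - 4))*45 = (1/(-5 + 5 + 2*5³ + 8*5²) - 3*(1*3 - 4))*45 = (1/(-5 + 5 + 2*125 + 8*25) - 3*(3 - 4))*45 = (1/(-5 + 5 + 250 + 200) - 3*(-1))*45 = (1/450 + 3)*45 = (1351/450)*45 = 1351/10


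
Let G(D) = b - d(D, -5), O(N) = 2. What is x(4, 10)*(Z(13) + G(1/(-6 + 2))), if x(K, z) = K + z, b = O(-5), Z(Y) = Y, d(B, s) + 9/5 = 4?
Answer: 896/5 ≈ 179.20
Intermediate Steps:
d(B, s) = 11/5 (d(B, s) = -9/5 + 4 = 11/5)
b = 2
G(D) = -1/5 (G(D) = 2 - 1*11/5 = 2 - 11/5 = -1/5)
x(4, 10)*(Z(13) + G(1/(-6 + 2))) = (4 + 10)*(13 - 1/5) = 14*(64/5) = 896/5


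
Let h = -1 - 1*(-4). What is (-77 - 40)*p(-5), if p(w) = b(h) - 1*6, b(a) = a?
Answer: 351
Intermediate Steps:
h = 3 (h = -1 + 4 = 3)
p(w) = -3 (p(w) = 3 - 1*6 = 3 - 6 = -3)
(-77 - 40)*p(-5) = (-77 - 40)*(-3) = -117*(-3) = 351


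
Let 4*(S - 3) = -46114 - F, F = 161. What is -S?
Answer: 46263/4 ≈ 11566.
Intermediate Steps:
S = -46263/4 (S = 3 + (-46114 - 1*161)/4 = 3 + (-46114 - 161)/4 = 3 + (¼)*(-46275) = 3 - 46275/4 = -46263/4 ≈ -11566.)
-S = -1*(-46263/4) = 46263/4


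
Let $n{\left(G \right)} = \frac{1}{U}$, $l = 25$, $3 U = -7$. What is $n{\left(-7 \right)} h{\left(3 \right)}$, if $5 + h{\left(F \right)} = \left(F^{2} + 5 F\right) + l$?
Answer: $- \frac{132}{7} \approx -18.857$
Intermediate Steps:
$U = - \frac{7}{3}$ ($U = \frac{1}{3} \left(-7\right) = - \frac{7}{3} \approx -2.3333$)
$n{\left(G \right)} = - \frac{3}{7}$ ($n{\left(G \right)} = \frac{1}{- \frac{7}{3}} = - \frac{3}{7}$)
$h{\left(F \right)} = 20 + F^{2} + 5 F$ ($h{\left(F \right)} = -5 + \left(\left(F^{2} + 5 F\right) + 25\right) = -5 + \left(25 + F^{2} + 5 F\right) = 20 + F^{2} + 5 F$)
$n{\left(-7 \right)} h{\left(3 \right)} = - \frac{3 \left(20 + 3^{2} + 5 \cdot 3\right)}{7} = - \frac{3 \left(20 + 9 + 15\right)}{7} = \left(- \frac{3}{7}\right) 44 = - \frac{132}{7}$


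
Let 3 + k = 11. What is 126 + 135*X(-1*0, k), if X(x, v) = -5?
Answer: -549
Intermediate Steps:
k = 8 (k = -3 + 11 = 8)
126 + 135*X(-1*0, k) = 126 + 135*(-5) = 126 - 675 = -549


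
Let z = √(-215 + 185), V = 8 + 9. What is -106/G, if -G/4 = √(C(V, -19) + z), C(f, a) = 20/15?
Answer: 53*√3/(2*√(4 + 3*I*√30)) ≈ 8.7761 - 6.896*I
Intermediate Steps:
V = 17
C(f, a) = 4/3 (C(f, a) = 20*(1/15) = 4/3)
z = I*√30 (z = √(-30) = I*√30 ≈ 5.4772*I)
G = -4*√(4/3 + I*√30) ≈ -7.4675 - 5.8678*I
-106/G = -106*(-3/(4*√(12 + 9*I*√30))) = -(-159)/(2*√(12 + 9*I*√30)) = 159/(2*√(12 + 9*I*√30))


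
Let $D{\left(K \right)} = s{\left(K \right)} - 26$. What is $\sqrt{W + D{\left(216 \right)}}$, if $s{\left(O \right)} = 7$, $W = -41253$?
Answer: $2 i \sqrt{10318} \approx 203.16 i$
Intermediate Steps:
$D{\left(K \right)} = -19$ ($D{\left(K \right)} = 7 - 26 = -19$)
$\sqrt{W + D{\left(216 \right)}} = \sqrt{-41253 - 19} = \sqrt{-41272} = 2 i \sqrt{10318}$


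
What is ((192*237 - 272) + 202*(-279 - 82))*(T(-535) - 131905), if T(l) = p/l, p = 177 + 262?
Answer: 390814522332/107 ≈ 3.6525e+9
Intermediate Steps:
p = 439
T(l) = 439/l
((192*237 - 272) + 202*(-279 - 82))*(T(-535) - 131905) = ((192*237 - 272) + 202*(-279 - 82))*(439/(-535) - 131905) = ((45504 - 272) + 202*(-361))*(439*(-1/535) - 131905) = (45232 - 72922)*(-439/535 - 131905) = -27690*(-70569614/535) = 390814522332/107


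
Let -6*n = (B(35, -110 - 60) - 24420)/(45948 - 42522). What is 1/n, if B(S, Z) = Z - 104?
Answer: 10278/12347 ≈ 0.83243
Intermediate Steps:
B(S, Z) = -104 + Z
n = 12347/10278 (n = -((-104 + (-110 - 60)) - 24420)/(6*(45948 - 42522)) = -((-104 - 170) - 24420)/(6*3426) = -(-274 - 24420)/(6*3426) = -(-12347)/(3*3426) = -⅙*(-12347/1713) = 12347/10278 ≈ 1.2013)
1/n = 1/(12347/10278) = 10278/12347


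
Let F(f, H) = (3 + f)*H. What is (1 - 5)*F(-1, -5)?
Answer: 40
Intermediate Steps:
F(f, H) = H*(3 + f)
(1 - 5)*F(-1, -5) = (1 - 5)*(-5*(3 - 1)) = -(-20)*2 = -4*(-10) = 40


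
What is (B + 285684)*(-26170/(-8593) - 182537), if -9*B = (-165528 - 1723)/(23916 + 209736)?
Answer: -942294216596042310973/18069944724 ≈ -5.2147e+10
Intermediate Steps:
B = 167251/2102868 (B = -(-165528 - 1723)/(9*(23916 + 209736)) = -(-167251)/(9*233652) = -1/9*(-167251/233652) = 167251/2102868 ≈ 0.079535)
(B + 285684)*(-26170/(-8593) - 182537) = (167251/2102868 + 285684)*(-26170/(-8593) - 182537) = 600755908963*(-26170*(-1/8593) - 182537)/2102868 = 600755908963*(26170/8593 - 182537)/2102868 = (600755908963/2102868)*(-1568514271/8593) = -942294216596042310973/18069944724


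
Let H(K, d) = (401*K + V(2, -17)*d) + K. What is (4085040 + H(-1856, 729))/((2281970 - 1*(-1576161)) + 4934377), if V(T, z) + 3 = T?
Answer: 1112733/2930836 ≈ 0.37966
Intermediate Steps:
V(T, z) = -3 + T
H(K, d) = -d + 402*K (H(K, d) = (401*K + (-3 + 2)*d) + K = (401*K - d) + K = (-d + 401*K) + K = -d + 402*K)
(4085040 + H(-1856, 729))/((2281970 - 1*(-1576161)) + 4934377) = (4085040 + (-1*729 + 402*(-1856)))/((2281970 - 1*(-1576161)) + 4934377) = (4085040 + (-729 - 746112))/((2281970 + 1576161) + 4934377) = (4085040 - 746841)/(3858131 + 4934377) = 3338199/8792508 = 3338199*(1/8792508) = 1112733/2930836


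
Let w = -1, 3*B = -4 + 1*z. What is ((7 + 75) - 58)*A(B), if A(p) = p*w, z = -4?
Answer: 64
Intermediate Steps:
B = -8/3 (B = (-4 + 1*(-4))/3 = (-4 - 4)/3 = (1/3)*(-8) = -8/3 ≈ -2.6667)
A(p) = -p (A(p) = p*(-1) = -p)
((7 + 75) - 58)*A(B) = ((7 + 75) - 58)*(-1*(-8/3)) = (82 - 58)*(8/3) = 24*(8/3) = 64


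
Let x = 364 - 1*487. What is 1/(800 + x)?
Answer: 1/677 ≈ 0.0014771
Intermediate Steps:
x = -123 (x = 364 - 487 = -123)
1/(800 + x) = 1/(800 - 123) = 1/677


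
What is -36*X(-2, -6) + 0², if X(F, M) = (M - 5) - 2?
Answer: 468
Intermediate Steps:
X(F, M) = -7 + M (X(F, M) = (-5 + M) - 2 = -7 + M)
-36*X(-2, -6) + 0² = -36*(-7 - 6) + 0² = -36*(-13) + 0 = 468 + 0 = 468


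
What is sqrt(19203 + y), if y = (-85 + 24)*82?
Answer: sqrt(14201) ≈ 119.17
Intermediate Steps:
y = -5002 (y = -61*82 = -5002)
sqrt(19203 + y) = sqrt(19203 - 5002) = sqrt(14201)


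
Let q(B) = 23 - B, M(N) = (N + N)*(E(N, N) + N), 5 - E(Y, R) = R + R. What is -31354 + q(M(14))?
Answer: -31079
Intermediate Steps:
E(Y, R) = 5 - 2*R (E(Y, R) = 5 - (R + R) = 5 - 2*R)
M(N) = 2*N*(5 - N) (M(N) = (N + N)*((5 - 2*N) + N) = (2*N)*(5 - N) = 2*N*(5 - N))
-31354 + q(M(14)) = -31354 + (23 - 2*14*(5 - 1*14)) = -31354 + (23 - 2*14*(5 - 14)) = -31354 + (23 - 2*14*(-9)) = -31354 + (23 - 1*(-252)) = -31354 + (23 + 252) = -31354 + 275 = -31079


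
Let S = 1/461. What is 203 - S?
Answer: 93582/461 ≈ 203.00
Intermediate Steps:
S = 1/461 ≈ 0.0021692
203 - S = 203 - 1*1/461 = 203 - 1/461 = 93582/461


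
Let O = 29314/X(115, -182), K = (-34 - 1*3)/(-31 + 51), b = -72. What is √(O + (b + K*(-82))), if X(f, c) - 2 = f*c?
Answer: √13395944130/13080 ≈ 8.8487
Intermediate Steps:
X(f, c) = 2 + c*f (X(f, c) = 2 + f*c = 2 + c*f)
K = -37/20 (K = (-34 - 3)/20 = -37*1/20 = -37/20 ≈ -1.8500)
O = -14657/10464 (O = 29314/(2 - 182*115) = 29314/(2 - 20930) = 29314/(-20928) = 29314*(-1/20928) = -14657/10464 ≈ -1.4007)
√(O + (b + K*(-82))) = √(-14657/10464 + (-72 - 37/20*(-82))) = √(-14657/10464 + (-72 + 1517/10)) = √(-14657/10464 + 797/10) = √(4096619/52320) = √13395944130/13080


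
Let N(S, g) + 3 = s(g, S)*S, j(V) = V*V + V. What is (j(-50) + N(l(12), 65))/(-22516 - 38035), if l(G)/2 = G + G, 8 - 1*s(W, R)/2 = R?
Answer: 1393/60551 ≈ 0.023005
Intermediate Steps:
j(V) = V + V**2 (j(V) = V**2 + V = V + V**2)
s(W, R) = 16 - 2*R
l(G) = 4*G (l(G) = 2*(G + G) = 2*(2*G) = 4*G)
N(S, g) = -3 + S*(16 - 2*S) (N(S, g) = -3 + (16 - 2*S)*S = -3 + S*(16 - 2*S))
(j(-50) + N(l(12), 65))/(-22516 - 38035) = (-50*(1 - 50) + (-3 - 2*4*12*(-8 + 4*12)))/(-22516 - 38035) = (-50*(-49) + (-3 - 2*48*(-8 + 48)))/(-60551) = (2450 + (-3 - 2*48*40))*(-1/60551) = (2450 + (-3 - 3840))*(-1/60551) = (2450 - 3843)*(-1/60551) = -1393*(-1/60551) = 1393/60551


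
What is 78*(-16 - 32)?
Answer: -3744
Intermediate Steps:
78*(-16 - 32) = 78*(-48) = -3744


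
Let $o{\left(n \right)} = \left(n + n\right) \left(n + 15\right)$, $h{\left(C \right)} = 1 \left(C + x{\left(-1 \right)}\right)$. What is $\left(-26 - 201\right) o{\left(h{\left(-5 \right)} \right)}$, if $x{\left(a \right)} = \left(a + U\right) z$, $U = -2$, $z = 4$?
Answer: $-15436$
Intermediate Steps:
$x{\left(a \right)} = -8 + 4 a$ ($x{\left(a \right)} = \left(a - 2\right) 4 = \left(-2 + a\right) 4 = -8 + 4 a$)
$h{\left(C \right)} = -12 + C$ ($h{\left(C \right)} = 1 \left(C + \left(-8 + 4 \left(-1\right)\right)\right) = 1 \left(C - 12\right) = 1 \left(-12 + C\right) = -12 + C$)
$o{\left(n \right)} = 2 n \left(15 + n\right)$
$\left(-26 - 201\right) o{\left(h{\left(-5 \right)} \right)} = \left(-26 - 201\right) 2 \left(-12 - 5\right) \left(15 - 17\right) = - 227 \cdot 2 \left(-17\right) \left(15 - 17\right) = - 227 \cdot 2 \left(-17\right) \left(-2\right) = \left(-227\right) 68 = -15436$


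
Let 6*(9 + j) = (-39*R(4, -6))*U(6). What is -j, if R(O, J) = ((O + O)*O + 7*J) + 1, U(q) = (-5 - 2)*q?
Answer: 2466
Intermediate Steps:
U(q) = -7*q
R(O, J) = 1 + 2*O² + 7*J (R(O, J) = ((2*O)*O + 7*J) + 1 = (2*O² + 7*J) + 1 = 1 + 2*O² + 7*J)
j = -2466 (j = -9 + ((-39*(1 + 2*4² + 7*(-6)))*(-7*6))/6 = -9 + (-39*(1 + 2*16 - 42)*(-42))/6 = -9 + (-39*(1 + 32 - 42)*(-42))/6 = -9 + (-39*(-9)*(-42))/6 = -9 + (351*(-42))/6 = -9 + (⅙)*(-14742) = -9 - 2457 = -2466)
-j = -1*(-2466) = 2466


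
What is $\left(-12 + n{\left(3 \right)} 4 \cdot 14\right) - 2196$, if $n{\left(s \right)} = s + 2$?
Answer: $-1928$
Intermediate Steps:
$n{\left(s \right)} = 2 + s$
$\left(-12 + n{\left(3 \right)} 4 \cdot 14\right) - 2196 = \left(-12 + \left(2 + 3\right) 4 \cdot 14\right) - 2196 = \left(-12 + 5 \cdot 56\right) - 2196 = \left(-12 + 280\right) - 2196 = 268 - 2196 = -1928$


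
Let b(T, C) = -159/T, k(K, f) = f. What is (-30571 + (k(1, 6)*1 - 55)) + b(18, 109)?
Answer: -183773/6 ≈ -30629.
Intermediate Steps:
(-30571 + (k(1, 6)*1 - 55)) + b(18, 109) = (-30571 + (6*1 - 55)) - 159/18 = (-30571 + (6 - 55)) - 159*1/18 = (-30571 - 49) - 53/6 = -30620 - 53/6 = -183773/6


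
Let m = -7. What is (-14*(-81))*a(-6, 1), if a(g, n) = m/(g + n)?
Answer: 7938/5 ≈ 1587.6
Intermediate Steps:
a(g, n) = -7/(g + n)
(-14*(-81))*a(-6, 1) = (-14*(-81))*(-7/(-6 + 1)) = 1134*(-7/(-5)) = 1134*(-7*(-1/5)) = 1134*(7/5) = 7938/5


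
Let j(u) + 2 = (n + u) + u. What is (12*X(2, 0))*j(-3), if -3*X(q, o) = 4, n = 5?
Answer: 48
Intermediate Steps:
X(q, o) = -4/3 (X(q, o) = -⅓*4 = -4/3)
j(u) = 3 + 2*u (j(u) = -2 + ((5 + u) + u) = -2 + (5 + 2*u) = 3 + 2*u)
(12*X(2, 0))*j(-3) = (12*(-4/3))*(3 + 2*(-3)) = -16*(3 - 6) = -16*(-3) = 48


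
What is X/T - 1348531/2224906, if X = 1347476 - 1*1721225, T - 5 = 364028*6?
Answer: -92121497377/118526332018 ≈ -0.77722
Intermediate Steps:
T = 2184173 (T = 5 + 364028*6 = 5 + 2184168 = 2184173)
X = -373749 (X = 1347476 - 1721225 = -373749)
X/T - 1348531/2224906 = -373749/2184173 - 1348531/2224906 = -373749*1/2184173 - 1348531*1/2224906 = -373749/2184173 - 32891/54266 = -92121497377/118526332018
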